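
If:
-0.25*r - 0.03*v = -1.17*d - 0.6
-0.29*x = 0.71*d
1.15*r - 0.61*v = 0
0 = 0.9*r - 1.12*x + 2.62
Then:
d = -0.71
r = -0.75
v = -1.41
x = 1.74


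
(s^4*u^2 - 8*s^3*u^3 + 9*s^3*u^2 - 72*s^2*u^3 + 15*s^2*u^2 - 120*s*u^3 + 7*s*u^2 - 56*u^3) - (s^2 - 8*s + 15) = s^4*u^2 - 8*s^3*u^3 + 9*s^3*u^2 - 72*s^2*u^3 + 15*s^2*u^2 - s^2 - 120*s*u^3 + 7*s*u^2 + 8*s - 56*u^3 - 15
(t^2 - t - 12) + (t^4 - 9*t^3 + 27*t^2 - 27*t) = t^4 - 9*t^3 + 28*t^2 - 28*t - 12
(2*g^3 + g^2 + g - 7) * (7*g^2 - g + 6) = 14*g^5 + 5*g^4 + 18*g^3 - 44*g^2 + 13*g - 42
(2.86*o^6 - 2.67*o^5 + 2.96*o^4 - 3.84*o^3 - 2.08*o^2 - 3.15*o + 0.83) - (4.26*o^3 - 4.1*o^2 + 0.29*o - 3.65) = 2.86*o^6 - 2.67*o^5 + 2.96*o^4 - 8.1*o^3 + 2.02*o^2 - 3.44*o + 4.48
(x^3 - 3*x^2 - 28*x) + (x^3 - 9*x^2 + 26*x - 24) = 2*x^3 - 12*x^2 - 2*x - 24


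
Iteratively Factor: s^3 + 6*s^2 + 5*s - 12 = (s + 4)*(s^2 + 2*s - 3) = (s - 1)*(s + 4)*(s + 3)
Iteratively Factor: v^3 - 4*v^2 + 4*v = (v - 2)*(v^2 - 2*v) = v*(v - 2)*(v - 2)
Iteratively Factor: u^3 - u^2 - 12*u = (u + 3)*(u^2 - 4*u) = (u - 4)*(u + 3)*(u)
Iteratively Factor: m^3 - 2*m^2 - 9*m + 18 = (m - 3)*(m^2 + m - 6) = (m - 3)*(m + 3)*(m - 2)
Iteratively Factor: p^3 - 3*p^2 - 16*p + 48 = (p - 3)*(p^2 - 16) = (p - 4)*(p - 3)*(p + 4)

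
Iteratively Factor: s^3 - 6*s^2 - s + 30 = (s - 5)*(s^2 - s - 6) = (s - 5)*(s - 3)*(s + 2)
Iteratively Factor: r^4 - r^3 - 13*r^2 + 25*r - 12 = (r - 1)*(r^3 - 13*r + 12) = (r - 3)*(r - 1)*(r^2 + 3*r - 4) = (r - 3)*(r - 1)*(r + 4)*(r - 1)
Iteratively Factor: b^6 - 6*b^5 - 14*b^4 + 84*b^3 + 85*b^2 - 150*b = (b - 1)*(b^5 - 5*b^4 - 19*b^3 + 65*b^2 + 150*b) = b*(b - 1)*(b^4 - 5*b^3 - 19*b^2 + 65*b + 150) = b*(b - 1)*(b + 2)*(b^3 - 7*b^2 - 5*b + 75) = b*(b - 1)*(b + 2)*(b + 3)*(b^2 - 10*b + 25) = b*(b - 5)*(b - 1)*(b + 2)*(b + 3)*(b - 5)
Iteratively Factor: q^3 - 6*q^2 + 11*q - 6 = (q - 1)*(q^2 - 5*q + 6) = (q - 3)*(q - 1)*(q - 2)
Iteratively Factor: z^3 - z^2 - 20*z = (z + 4)*(z^2 - 5*z) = (z - 5)*(z + 4)*(z)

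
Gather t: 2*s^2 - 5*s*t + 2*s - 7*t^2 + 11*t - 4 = 2*s^2 + 2*s - 7*t^2 + t*(11 - 5*s) - 4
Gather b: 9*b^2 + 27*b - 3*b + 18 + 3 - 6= 9*b^2 + 24*b + 15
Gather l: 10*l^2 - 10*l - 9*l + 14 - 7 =10*l^2 - 19*l + 7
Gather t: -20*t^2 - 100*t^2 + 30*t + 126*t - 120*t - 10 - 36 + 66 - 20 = -120*t^2 + 36*t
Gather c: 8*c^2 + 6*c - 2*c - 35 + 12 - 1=8*c^2 + 4*c - 24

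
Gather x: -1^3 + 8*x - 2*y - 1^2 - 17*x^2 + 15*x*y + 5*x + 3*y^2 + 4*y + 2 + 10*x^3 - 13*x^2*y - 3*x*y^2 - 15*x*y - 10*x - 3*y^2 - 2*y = 10*x^3 + x^2*(-13*y - 17) + x*(3 - 3*y^2)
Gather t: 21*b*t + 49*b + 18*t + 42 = 49*b + t*(21*b + 18) + 42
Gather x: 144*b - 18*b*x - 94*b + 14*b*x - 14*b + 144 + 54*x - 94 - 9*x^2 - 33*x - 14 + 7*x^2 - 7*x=36*b - 2*x^2 + x*(14 - 4*b) + 36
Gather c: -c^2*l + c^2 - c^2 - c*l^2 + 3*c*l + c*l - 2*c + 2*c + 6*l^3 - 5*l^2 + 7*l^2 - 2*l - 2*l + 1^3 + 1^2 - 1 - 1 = -c^2*l + c*(-l^2 + 4*l) + 6*l^3 + 2*l^2 - 4*l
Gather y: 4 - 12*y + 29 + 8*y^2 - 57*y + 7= 8*y^2 - 69*y + 40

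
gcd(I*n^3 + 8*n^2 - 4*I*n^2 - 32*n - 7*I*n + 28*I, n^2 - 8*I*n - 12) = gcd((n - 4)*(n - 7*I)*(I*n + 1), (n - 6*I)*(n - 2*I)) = 1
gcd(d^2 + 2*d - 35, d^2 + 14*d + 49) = d + 7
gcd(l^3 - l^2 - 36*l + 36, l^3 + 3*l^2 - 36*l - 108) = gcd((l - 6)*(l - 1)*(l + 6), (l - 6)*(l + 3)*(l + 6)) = l^2 - 36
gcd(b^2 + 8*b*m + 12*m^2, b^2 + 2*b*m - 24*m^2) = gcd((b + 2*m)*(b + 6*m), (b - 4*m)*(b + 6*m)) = b + 6*m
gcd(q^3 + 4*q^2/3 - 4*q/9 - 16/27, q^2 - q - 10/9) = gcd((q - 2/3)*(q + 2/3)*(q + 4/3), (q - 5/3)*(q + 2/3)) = q + 2/3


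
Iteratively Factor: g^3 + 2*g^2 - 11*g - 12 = (g - 3)*(g^2 + 5*g + 4) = (g - 3)*(g + 4)*(g + 1)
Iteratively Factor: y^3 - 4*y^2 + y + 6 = (y - 3)*(y^2 - y - 2) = (y - 3)*(y - 2)*(y + 1)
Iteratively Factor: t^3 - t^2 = (t - 1)*(t^2) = t*(t - 1)*(t)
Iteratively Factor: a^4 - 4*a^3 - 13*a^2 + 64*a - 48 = (a - 3)*(a^3 - a^2 - 16*a + 16) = (a - 3)*(a - 1)*(a^2 - 16) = (a - 3)*(a - 1)*(a + 4)*(a - 4)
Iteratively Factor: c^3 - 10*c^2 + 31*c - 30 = (c - 2)*(c^2 - 8*c + 15) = (c - 3)*(c - 2)*(c - 5)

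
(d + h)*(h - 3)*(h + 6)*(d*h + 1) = d^2*h^3 + 3*d^2*h^2 - 18*d^2*h + d*h^4 + 3*d*h^3 - 17*d*h^2 + 3*d*h - 18*d + h^3 + 3*h^2 - 18*h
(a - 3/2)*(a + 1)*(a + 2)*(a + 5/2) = a^4 + 4*a^3 + 5*a^2/4 - 37*a/4 - 15/2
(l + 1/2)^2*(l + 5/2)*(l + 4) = l^4 + 15*l^3/2 + 67*l^2/4 + 93*l/8 + 5/2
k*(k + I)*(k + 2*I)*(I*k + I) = I*k^4 - 3*k^3 + I*k^3 - 3*k^2 - 2*I*k^2 - 2*I*k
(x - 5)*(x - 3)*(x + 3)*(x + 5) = x^4 - 34*x^2 + 225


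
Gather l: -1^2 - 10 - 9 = -20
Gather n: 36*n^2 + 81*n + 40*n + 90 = 36*n^2 + 121*n + 90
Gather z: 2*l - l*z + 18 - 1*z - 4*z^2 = 2*l - 4*z^2 + z*(-l - 1) + 18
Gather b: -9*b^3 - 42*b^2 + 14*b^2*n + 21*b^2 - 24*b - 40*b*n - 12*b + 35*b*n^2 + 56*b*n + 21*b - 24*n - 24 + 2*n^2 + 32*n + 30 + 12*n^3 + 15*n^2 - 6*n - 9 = -9*b^3 + b^2*(14*n - 21) + b*(35*n^2 + 16*n - 15) + 12*n^3 + 17*n^2 + 2*n - 3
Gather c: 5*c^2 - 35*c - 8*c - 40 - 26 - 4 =5*c^2 - 43*c - 70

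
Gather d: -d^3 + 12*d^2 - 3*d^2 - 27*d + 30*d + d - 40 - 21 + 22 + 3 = -d^3 + 9*d^2 + 4*d - 36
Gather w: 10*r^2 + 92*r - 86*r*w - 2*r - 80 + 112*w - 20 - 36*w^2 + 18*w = 10*r^2 + 90*r - 36*w^2 + w*(130 - 86*r) - 100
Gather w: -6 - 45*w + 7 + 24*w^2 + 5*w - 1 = 24*w^2 - 40*w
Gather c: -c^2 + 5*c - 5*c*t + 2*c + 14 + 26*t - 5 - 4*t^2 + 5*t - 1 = -c^2 + c*(7 - 5*t) - 4*t^2 + 31*t + 8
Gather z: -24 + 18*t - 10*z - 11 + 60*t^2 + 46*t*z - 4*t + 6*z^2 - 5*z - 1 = 60*t^2 + 14*t + 6*z^2 + z*(46*t - 15) - 36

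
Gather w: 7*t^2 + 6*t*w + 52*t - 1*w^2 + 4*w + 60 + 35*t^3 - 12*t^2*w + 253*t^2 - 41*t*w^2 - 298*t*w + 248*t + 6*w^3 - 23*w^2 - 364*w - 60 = 35*t^3 + 260*t^2 + 300*t + 6*w^3 + w^2*(-41*t - 24) + w*(-12*t^2 - 292*t - 360)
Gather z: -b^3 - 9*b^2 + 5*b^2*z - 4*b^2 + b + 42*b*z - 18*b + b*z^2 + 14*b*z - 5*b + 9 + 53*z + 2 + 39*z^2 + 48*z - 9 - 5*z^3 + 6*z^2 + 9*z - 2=-b^3 - 13*b^2 - 22*b - 5*z^3 + z^2*(b + 45) + z*(5*b^2 + 56*b + 110)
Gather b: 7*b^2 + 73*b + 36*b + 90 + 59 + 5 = 7*b^2 + 109*b + 154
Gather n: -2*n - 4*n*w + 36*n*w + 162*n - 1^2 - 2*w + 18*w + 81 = n*(32*w + 160) + 16*w + 80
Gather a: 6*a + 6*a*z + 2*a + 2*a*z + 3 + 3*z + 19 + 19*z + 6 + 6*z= a*(8*z + 8) + 28*z + 28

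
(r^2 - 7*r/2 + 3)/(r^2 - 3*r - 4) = (-r^2 + 7*r/2 - 3)/(-r^2 + 3*r + 4)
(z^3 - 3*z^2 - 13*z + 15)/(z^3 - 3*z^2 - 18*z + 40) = (z^2 + 2*z - 3)/(z^2 + 2*z - 8)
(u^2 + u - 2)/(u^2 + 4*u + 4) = (u - 1)/(u + 2)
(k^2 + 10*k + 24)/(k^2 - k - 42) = (k + 4)/(k - 7)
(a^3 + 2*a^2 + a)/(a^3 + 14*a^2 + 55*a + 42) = a*(a + 1)/(a^2 + 13*a + 42)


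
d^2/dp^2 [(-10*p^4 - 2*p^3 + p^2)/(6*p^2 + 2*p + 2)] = (-90*p^6 - 90*p^5 - 120*p^4 - 79*p^3 - 75*p^2 - 6*p + 1)/(27*p^6 + 27*p^5 + 36*p^4 + 19*p^3 + 12*p^2 + 3*p + 1)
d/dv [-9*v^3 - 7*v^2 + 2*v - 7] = -27*v^2 - 14*v + 2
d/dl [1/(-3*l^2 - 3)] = 2*l/(3*(l^2 + 1)^2)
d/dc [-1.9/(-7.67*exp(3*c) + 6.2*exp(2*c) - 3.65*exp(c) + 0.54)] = (-43.719*exp(2*c) + 23.56*exp(c) - 6.935)*exp(c)/(7.67*exp(3*c) - 6.2*exp(2*c) + 3.65*exp(c) - 0.54)^2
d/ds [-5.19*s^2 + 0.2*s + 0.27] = 0.2 - 10.38*s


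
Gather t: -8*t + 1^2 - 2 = -8*t - 1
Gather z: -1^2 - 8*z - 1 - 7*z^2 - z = -7*z^2 - 9*z - 2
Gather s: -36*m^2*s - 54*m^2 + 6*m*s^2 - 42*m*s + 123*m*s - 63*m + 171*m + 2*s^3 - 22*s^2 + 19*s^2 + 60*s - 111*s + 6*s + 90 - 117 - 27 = -54*m^2 + 108*m + 2*s^3 + s^2*(6*m - 3) + s*(-36*m^2 + 81*m - 45) - 54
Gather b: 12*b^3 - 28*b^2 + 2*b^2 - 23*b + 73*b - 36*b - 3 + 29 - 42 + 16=12*b^3 - 26*b^2 + 14*b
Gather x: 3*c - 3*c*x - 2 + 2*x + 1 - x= 3*c + x*(1 - 3*c) - 1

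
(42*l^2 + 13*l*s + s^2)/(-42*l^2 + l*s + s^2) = (6*l + s)/(-6*l + s)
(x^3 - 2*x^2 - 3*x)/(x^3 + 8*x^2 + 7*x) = (x - 3)/(x + 7)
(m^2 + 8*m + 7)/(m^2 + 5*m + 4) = (m + 7)/(m + 4)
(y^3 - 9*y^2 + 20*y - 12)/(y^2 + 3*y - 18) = (y^3 - 9*y^2 + 20*y - 12)/(y^2 + 3*y - 18)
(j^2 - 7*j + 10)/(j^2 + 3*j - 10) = (j - 5)/(j + 5)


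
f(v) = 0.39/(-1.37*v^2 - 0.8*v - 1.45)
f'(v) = 0.39*(2.74*v + 0.8)/(-1.37*v^2 - 0.8*v - 1.45)^2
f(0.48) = -0.18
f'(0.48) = 0.18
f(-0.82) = -0.23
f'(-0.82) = -0.19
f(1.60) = -0.06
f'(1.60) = 0.05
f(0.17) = -0.24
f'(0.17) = 0.19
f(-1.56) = -0.11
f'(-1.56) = -0.11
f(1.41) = -0.07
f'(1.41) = 0.06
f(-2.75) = -0.04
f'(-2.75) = -0.03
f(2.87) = -0.03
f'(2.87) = 0.01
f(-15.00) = -0.00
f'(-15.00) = -0.00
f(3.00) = -0.02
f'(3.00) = 0.01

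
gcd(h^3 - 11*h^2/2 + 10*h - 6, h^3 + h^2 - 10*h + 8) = h - 2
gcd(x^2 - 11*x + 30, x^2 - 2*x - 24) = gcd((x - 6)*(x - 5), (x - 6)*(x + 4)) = x - 6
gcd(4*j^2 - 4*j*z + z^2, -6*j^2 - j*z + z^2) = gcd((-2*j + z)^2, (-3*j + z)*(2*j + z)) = 1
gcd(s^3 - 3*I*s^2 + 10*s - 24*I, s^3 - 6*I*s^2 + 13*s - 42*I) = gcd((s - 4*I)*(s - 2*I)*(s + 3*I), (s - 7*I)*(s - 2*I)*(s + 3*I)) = s^2 + I*s + 6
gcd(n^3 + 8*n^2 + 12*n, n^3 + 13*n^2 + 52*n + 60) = n^2 + 8*n + 12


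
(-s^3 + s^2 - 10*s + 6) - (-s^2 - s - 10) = -s^3 + 2*s^2 - 9*s + 16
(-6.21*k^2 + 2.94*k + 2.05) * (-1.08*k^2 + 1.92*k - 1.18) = 6.7068*k^4 - 15.0984*k^3 + 10.7586*k^2 + 0.4668*k - 2.419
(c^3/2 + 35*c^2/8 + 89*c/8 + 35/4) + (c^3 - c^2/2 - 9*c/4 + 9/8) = 3*c^3/2 + 31*c^2/8 + 71*c/8 + 79/8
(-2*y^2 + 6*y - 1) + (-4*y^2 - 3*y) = -6*y^2 + 3*y - 1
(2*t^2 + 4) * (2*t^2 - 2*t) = 4*t^4 - 4*t^3 + 8*t^2 - 8*t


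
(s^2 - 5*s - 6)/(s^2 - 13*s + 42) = (s + 1)/(s - 7)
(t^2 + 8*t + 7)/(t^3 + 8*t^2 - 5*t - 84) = (t + 1)/(t^2 + t - 12)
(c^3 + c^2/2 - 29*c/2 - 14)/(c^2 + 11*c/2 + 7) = (c^2 - 3*c - 4)/(c + 2)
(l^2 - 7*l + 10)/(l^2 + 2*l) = (l^2 - 7*l + 10)/(l*(l + 2))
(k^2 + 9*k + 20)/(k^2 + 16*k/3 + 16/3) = 3*(k + 5)/(3*k + 4)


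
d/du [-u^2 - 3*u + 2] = -2*u - 3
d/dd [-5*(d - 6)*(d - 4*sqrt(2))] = -10*d + 20*sqrt(2) + 30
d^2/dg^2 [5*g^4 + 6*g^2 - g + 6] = 60*g^2 + 12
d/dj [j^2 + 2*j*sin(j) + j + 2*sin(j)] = 2*j*cos(j) + 2*j + 2*sqrt(2)*sin(j + pi/4) + 1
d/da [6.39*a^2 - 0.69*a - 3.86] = 12.78*a - 0.69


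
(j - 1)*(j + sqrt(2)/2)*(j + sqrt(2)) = j^3 - j^2 + 3*sqrt(2)*j^2/2 - 3*sqrt(2)*j/2 + j - 1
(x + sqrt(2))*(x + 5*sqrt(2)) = x^2 + 6*sqrt(2)*x + 10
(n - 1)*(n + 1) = n^2 - 1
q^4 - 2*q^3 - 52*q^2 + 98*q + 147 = (q - 7)*(q - 3)*(q + 1)*(q + 7)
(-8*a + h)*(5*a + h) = -40*a^2 - 3*a*h + h^2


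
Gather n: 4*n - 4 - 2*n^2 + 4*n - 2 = -2*n^2 + 8*n - 6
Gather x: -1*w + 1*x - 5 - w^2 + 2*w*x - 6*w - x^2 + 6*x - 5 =-w^2 - 7*w - x^2 + x*(2*w + 7) - 10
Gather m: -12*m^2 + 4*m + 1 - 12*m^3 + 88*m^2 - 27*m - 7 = -12*m^3 + 76*m^2 - 23*m - 6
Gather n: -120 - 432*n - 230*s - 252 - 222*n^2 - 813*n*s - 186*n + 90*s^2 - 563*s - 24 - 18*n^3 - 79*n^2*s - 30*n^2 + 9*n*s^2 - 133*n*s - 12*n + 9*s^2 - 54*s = -18*n^3 + n^2*(-79*s - 252) + n*(9*s^2 - 946*s - 630) + 99*s^2 - 847*s - 396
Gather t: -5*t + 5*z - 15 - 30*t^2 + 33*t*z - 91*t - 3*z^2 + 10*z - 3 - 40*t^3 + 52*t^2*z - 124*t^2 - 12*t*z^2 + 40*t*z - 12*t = -40*t^3 + t^2*(52*z - 154) + t*(-12*z^2 + 73*z - 108) - 3*z^2 + 15*z - 18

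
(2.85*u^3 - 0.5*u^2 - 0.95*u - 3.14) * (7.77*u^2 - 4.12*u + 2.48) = 22.1445*u^5 - 15.627*u^4 + 1.7465*u^3 - 21.7238*u^2 + 10.5808*u - 7.7872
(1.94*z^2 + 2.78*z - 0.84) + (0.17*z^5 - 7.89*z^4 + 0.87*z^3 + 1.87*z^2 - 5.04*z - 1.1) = 0.17*z^5 - 7.89*z^4 + 0.87*z^3 + 3.81*z^2 - 2.26*z - 1.94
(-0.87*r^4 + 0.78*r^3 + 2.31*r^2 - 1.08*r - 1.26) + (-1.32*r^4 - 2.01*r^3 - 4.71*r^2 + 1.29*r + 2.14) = -2.19*r^4 - 1.23*r^3 - 2.4*r^2 + 0.21*r + 0.88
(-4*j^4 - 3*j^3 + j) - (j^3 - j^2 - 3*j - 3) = -4*j^4 - 4*j^3 + j^2 + 4*j + 3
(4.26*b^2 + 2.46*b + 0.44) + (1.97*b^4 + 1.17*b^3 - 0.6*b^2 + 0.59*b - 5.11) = 1.97*b^4 + 1.17*b^3 + 3.66*b^2 + 3.05*b - 4.67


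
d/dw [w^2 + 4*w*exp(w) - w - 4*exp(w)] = 4*w*exp(w) + 2*w - 1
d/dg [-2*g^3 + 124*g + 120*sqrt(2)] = 124 - 6*g^2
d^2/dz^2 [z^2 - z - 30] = 2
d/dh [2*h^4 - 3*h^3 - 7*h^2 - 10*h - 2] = 8*h^3 - 9*h^2 - 14*h - 10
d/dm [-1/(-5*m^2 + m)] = (1 - 10*m)/(m^2*(5*m - 1)^2)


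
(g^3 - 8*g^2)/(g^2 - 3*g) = g*(g - 8)/(g - 3)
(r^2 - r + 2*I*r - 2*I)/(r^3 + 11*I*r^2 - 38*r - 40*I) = (r - 1)/(r^2 + 9*I*r - 20)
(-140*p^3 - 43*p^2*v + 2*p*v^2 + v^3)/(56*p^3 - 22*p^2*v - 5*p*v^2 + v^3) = (-5*p - v)/(2*p - v)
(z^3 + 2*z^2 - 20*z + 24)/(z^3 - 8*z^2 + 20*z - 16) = (z + 6)/(z - 4)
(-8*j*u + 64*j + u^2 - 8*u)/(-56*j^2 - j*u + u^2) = (u - 8)/(7*j + u)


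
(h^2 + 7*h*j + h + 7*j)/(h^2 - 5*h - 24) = (h^2 + 7*h*j + h + 7*j)/(h^2 - 5*h - 24)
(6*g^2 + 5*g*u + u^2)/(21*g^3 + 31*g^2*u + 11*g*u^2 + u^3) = (2*g + u)/(7*g^2 + 8*g*u + u^2)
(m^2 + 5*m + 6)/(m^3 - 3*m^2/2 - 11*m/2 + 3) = 2*(m + 3)/(2*m^2 - 7*m + 3)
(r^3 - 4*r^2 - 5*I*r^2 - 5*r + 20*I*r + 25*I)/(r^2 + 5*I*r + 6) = (r^3 + r^2*(-4 - 5*I) + r*(-5 + 20*I) + 25*I)/(r^2 + 5*I*r + 6)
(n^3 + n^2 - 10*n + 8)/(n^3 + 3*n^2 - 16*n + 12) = (n + 4)/(n + 6)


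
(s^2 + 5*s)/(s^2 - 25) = s/(s - 5)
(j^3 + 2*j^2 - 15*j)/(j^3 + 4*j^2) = (j^2 + 2*j - 15)/(j*(j + 4))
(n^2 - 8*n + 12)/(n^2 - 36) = (n - 2)/(n + 6)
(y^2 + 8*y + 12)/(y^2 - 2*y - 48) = (y + 2)/(y - 8)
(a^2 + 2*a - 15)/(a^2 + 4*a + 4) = (a^2 + 2*a - 15)/(a^2 + 4*a + 4)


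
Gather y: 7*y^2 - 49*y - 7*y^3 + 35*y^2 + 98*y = -7*y^3 + 42*y^2 + 49*y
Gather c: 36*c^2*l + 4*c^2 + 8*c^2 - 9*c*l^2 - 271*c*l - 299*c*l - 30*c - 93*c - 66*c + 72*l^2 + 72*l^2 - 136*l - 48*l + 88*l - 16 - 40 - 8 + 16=c^2*(36*l + 12) + c*(-9*l^2 - 570*l - 189) + 144*l^2 - 96*l - 48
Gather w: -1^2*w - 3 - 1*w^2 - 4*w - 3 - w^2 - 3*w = -2*w^2 - 8*w - 6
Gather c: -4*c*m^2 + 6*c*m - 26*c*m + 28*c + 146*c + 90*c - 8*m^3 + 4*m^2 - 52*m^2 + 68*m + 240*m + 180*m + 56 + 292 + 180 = c*(-4*m^2 - 20*m + 264) - 8*m^3 - 48*m^2 + 488*m + 528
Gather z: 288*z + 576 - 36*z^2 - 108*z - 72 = -36*z^2 + 180*z + 504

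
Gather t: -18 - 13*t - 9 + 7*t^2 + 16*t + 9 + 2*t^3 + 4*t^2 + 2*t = 2*t^3 + 11*t^2 + 5*t - 18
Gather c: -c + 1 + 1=2 - c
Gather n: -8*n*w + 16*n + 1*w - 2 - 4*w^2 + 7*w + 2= n*(16 - 8*w) - 4*w^2 + 8*w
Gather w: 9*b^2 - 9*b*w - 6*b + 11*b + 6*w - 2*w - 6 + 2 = 9*b^2 + 5*b + w*(4 - 9*b) - 4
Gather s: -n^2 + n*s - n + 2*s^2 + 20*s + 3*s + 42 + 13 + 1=-n^2 - n + 2*s^2 + s*(n + 23) + 56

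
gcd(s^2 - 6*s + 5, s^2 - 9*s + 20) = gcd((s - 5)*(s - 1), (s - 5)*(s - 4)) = s - 5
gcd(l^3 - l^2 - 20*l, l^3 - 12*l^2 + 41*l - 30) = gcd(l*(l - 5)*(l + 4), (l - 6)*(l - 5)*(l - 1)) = l - 5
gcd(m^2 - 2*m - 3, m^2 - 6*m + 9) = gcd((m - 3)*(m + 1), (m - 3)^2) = m - 3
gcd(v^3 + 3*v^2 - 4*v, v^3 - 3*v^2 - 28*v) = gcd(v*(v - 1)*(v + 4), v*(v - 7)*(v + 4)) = v^2 + 4*v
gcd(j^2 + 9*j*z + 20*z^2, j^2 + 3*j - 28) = 1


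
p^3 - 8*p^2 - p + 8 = (p - 8)*(p - 1)*(p + 1)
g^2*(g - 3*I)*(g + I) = g^4 - 2*I*g^3 + 3*g^2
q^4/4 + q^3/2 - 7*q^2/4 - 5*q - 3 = (q/2 + 1)^2*(q - 3)*(q + 1)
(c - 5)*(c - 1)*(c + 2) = c^3 - 4*c^2 - 7*c + 10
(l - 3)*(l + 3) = l^2 - 9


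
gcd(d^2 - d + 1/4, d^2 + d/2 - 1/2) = d - 1/2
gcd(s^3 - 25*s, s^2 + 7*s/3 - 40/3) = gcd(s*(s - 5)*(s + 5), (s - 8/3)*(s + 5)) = s + 5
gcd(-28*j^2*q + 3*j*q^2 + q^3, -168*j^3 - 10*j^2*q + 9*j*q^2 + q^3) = -28*j^2 + 3*j*q + q^2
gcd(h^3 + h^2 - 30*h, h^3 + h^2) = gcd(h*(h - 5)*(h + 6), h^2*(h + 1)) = h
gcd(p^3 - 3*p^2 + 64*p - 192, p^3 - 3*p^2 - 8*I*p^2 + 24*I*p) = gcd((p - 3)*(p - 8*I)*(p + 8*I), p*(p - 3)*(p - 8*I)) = p^2 + p*(-3 - 8*I) + 24*I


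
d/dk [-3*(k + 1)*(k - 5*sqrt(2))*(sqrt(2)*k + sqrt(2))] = 3*sqrt(2)*(k + 1)*(-3*k - 1 + 10*sqrt(2))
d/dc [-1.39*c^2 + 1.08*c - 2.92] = 1.08 - 2.78*c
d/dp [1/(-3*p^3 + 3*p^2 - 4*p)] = (9*p^2 - 6*p + 4)/(p^2*(3*p^2 - 3*p + 4)^2)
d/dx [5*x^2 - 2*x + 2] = 10*x - 2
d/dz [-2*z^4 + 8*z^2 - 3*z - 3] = -8*z^3 + 16*z - 3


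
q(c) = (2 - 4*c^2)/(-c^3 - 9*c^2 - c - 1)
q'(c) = -8*c/(-c^3 - 9*c^2 - c - 1) + (2 - 4*c^2)*(3*c^2 + 18*c + 1)/(-c^3 - 9*c^2 - c - 1)^2 = 2*(-2*c^4 + 5*c^2 + 22*c + 1)/(c^6 + 18*c^5 + 83*c^4 + 20*c^3 + 19*c^2 + 2*c + 1)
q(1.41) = 0.26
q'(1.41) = 0.13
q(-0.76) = 0.06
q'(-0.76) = -1.08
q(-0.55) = -0.26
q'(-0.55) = -2.16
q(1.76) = 0.29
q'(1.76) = 0.06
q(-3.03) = 0.66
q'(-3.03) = -0.14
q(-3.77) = 0.77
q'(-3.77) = -0.16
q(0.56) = -0.16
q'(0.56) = 1.41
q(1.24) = 0.23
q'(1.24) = 0.19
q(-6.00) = 1.38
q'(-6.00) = -0.48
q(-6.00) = 1.38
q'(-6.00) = -0.48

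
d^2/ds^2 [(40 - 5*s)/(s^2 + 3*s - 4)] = 10*(-(s - 8)*(2*s + 3)^2 + (3*s - 5)*(s^2 + 3*s - 4))/(s^2 + 3*s - 4)^3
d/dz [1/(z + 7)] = -1/(z + 7)^2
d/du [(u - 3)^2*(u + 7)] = (u - 3)*(3*u + 11)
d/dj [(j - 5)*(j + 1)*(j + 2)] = 3*j^2 - 4*j - 13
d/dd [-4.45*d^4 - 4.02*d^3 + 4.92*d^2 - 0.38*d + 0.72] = -17.8*d^3 - 12.06*d^2 + 9.84*d - 0.38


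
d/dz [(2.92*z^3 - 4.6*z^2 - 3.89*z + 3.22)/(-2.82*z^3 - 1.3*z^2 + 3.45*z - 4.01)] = (-3.5527136788005e-15*z^5 - 16.768*z^4 - 1.7916*z^3 - 28.8134*z^2 + 45.264*z + 4.4899)/(7.9524*z^6 + 7.332*z^5 - 17.768*z^4 + 13.6464*z^3 + 22.3285*z^2 - 27.669*z + 16.0801)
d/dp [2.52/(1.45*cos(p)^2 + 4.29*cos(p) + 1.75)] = (7.308*cos(p) + 10.8108)*sin(p)/(1.45*cos(p)^2 + 4.29*cos(p) + 1.75)^2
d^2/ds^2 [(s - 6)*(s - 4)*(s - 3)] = 6*s - 26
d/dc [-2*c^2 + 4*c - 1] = 4 - 4*c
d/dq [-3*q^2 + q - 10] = 1 - 6*q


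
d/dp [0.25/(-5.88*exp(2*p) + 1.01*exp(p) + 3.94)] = (2.94*exp(p) - 0.2525)*exp(p)/(-5.88*exp(2*p) + 1.01*exp(p) + 3.94)^2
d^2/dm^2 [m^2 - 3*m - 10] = 2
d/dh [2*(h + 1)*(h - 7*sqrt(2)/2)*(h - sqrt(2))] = 6*h^2 - 18*sqrt(2)*h + 4*h - 9*sqrt(2) + 14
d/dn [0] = 0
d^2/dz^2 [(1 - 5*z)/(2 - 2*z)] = 4/(z - 1)^3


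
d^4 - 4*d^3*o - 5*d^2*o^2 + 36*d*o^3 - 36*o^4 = (d - 3*o)*(d - 2*o)^2*(d + 3*o)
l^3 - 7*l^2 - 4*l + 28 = (l - 7)*(l - 2)*(l + 2)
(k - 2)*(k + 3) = k^2 + k - 6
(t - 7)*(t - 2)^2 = t^3 - 11*t^2 + 32*t - 28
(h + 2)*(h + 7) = h^2 + 9*h + 14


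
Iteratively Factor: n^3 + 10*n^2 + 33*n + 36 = (n + 3)*(n^2 + 7*n + 12) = (n + 3)*(n + 4)*(n + 3)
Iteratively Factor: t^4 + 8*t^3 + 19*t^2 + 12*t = (t)*(t^3 + 8*t^2 + 19*t + 12) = t*(t + 3)*(t^2 + 5*t + 4) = t*(t + 3)*(t + 4)*(t + 1)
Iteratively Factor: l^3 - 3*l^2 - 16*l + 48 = (l + 4)*(l^2 - 7*l + 12) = (l - 4)*(l + 4)*(l - 3)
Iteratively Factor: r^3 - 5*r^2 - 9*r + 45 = (r - 5)*(r^2 - 9) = (r - 5)*(r - 3)*(r + 3)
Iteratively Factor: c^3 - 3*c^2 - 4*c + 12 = (c - 3)*(c^2 - 4) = (c - 3)*(c - 2)*(c + 2)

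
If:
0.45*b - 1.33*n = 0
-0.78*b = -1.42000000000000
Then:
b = 1.82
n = 0.62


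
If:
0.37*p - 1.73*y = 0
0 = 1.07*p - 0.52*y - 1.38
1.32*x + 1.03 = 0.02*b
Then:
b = 66.0*x + 51.5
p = 1.44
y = 0.31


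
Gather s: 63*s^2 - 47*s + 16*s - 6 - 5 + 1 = 63*s^2 - 31*s - 10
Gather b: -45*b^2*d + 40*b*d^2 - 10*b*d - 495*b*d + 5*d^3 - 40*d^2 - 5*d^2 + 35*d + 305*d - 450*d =-45*b^2*d + b*(40*d^2 - 505*d) + 5*d^3 - 45*d^2 - 110*d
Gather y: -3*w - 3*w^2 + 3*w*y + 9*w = -3*w^2 + 3*w*y + 6*w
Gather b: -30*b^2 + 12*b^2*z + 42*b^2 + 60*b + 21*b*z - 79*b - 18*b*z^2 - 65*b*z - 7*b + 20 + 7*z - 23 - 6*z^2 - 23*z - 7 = b^2*(12*z + 12) + b*(-18*z^2 - 44*z - 26) - 6*z^2 - 16*z - 10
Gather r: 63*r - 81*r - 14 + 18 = 4 - 18*r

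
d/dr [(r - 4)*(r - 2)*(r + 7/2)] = 3*r^2 - 5*r - 13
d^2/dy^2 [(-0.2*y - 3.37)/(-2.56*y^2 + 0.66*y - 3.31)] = ((0.2*y + 3.37)*(5.12*y - 0.66)*(10.24*y - 1.32) - (3.072*y + 16.9904)*(2.56*y^2 - 0.66*y + 3.31))/(2.56*y^2 - 0.66*y + 3.31)^3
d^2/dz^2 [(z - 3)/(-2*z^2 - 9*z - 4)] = 2*(-(z - 3)*(4*z + 9)^2 + 3*(2*z + 1)*(2*z^2 + 9*z + 4))/(2*z^2 + 9*z + 4)^3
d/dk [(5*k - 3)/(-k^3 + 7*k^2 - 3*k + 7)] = 2*(5*k^3 - 22*k^2 + 21*k + 13)/(k^6 - 14*k^5 + 55*k^4 - 56*k^3 + 107*k^2 - 42*k + 49)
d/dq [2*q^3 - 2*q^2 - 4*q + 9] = 6*q^2 - 4*q - 4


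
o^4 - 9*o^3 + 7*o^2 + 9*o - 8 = (o - 8)*(o - 1)^2*(o + 1)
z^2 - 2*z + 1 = (z - 1)^2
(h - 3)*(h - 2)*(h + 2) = h^3 - 3*h^2 - 4*h + 12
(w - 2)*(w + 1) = w^2 - w - 2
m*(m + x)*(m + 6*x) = m^3 + 7*m^2*x + 6*m*x^2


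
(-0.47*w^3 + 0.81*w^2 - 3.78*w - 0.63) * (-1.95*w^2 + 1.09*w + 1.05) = 0.9165*w^5 - 2.0918*w^4 + 7.7604*w^3 - 2.0412*w^2 - 4.6557*w - 0.6615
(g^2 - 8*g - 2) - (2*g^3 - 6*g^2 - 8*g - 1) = -2*g^3 + 7*g^2 - 1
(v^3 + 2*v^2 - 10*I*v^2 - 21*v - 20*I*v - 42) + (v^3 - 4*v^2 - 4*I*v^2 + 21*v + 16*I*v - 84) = 2*v^3 - 2*v^2 - 14*I*v^2 - 4*I*v - 126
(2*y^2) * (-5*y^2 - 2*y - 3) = -10*y^4 - 4*y^3 - 6*y^2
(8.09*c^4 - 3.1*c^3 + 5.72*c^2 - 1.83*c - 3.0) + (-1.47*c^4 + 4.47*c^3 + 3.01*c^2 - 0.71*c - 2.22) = 6.62*c^4 + 1.37*c^3 + 8.73*c^2 - 2.54*c - 5.22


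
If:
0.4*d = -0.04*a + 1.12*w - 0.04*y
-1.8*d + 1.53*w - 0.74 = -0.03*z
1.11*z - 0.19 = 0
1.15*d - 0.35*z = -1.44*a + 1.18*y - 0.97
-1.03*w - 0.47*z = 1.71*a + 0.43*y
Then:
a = 0.01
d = -0.58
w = -0.20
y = 0.23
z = 0.17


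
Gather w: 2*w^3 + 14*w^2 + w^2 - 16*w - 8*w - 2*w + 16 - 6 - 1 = 2*w^3 + 15*w^2 - 26*w + 9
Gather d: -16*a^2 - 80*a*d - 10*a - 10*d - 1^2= -16*a^2 - 10*a + d*(-80*a - 10) - 1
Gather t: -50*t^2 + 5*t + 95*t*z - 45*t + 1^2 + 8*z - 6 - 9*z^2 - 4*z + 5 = -50*t^2 + t*(95*z - 40) - 9*z^2 + 4*z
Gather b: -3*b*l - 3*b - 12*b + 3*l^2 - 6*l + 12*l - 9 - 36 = b*(-3*l - 15) + 3*l^2 + 6*l - 45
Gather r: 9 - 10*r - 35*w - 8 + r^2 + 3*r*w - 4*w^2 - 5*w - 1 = r^2 + r*(3*w - 10) - 4*w^2 - 40*w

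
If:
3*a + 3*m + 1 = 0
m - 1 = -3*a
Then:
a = 2/3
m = -1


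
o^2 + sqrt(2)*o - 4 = (o - sqrt(2))*(o + 2*sqrt(2))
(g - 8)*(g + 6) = g^2 - 2*g - 48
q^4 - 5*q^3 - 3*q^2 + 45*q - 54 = (q - 3)^2*(q - 2)*(q + 3)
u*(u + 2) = u^2 + 2*u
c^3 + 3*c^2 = c^2*(c + 3)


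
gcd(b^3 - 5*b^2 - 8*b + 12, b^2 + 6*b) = 1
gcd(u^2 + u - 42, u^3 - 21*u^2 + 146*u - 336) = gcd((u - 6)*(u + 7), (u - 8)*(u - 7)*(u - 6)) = u - 6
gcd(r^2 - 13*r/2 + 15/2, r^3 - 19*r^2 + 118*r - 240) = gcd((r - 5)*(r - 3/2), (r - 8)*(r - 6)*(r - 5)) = r - 5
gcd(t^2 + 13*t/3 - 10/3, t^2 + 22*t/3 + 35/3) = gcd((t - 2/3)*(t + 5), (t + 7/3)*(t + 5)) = t + 5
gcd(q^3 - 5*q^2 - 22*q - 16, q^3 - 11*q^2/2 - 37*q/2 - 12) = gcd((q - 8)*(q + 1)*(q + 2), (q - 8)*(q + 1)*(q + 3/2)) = q^2 - 7*q - 8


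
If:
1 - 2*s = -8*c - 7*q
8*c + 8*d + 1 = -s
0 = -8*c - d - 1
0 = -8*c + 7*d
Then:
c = -7/64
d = -1/8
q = 13/56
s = 7/8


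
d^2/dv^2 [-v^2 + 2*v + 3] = -2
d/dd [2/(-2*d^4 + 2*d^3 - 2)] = d^2*(4*d - 3)/(d^4 - d^3 + 1)^2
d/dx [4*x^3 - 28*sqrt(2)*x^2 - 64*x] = 12*x^2 - 56*sqrt(2)*x - 64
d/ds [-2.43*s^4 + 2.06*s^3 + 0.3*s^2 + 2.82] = s*(-9.72*s^2 + 6.18*s + 0.6)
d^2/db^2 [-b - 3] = 0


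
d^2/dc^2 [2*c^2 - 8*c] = 4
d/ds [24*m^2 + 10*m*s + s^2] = 10*m + 2*s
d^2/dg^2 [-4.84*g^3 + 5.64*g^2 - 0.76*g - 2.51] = 11.28 - 29.04*g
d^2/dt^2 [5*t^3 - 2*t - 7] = 30*t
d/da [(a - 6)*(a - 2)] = 2*a - 8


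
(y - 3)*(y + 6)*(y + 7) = y^3 + 10*y^2 + 3*y - 126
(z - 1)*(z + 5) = z^2 + 4*z - 5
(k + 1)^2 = k^2 + 2*k + 1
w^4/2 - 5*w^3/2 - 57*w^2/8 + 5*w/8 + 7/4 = (w/2 + 1)*(w - 7)*(w - 1/2)*(w + 1/2)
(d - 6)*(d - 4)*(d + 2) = d^3 - 8*d^2 + 4*d + 48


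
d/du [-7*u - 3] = -7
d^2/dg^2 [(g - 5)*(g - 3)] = 2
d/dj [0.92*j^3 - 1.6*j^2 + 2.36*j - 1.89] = 2.76*j^2 - 3.2*j + 2.36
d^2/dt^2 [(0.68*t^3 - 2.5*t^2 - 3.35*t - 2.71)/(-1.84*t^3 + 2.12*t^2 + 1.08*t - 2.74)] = (-7.105427357601e-15*t^7 + 11.622912*t^6 + 59.942784*t^5 + 102.641088*t^4 - 323.10224*t^3 - 62.6997119999999*t^2 + 41.378352*t + 95.170224)/(6.229504*t^9 - 21.532416*t^8 + 13.839744*t^7 + 43.578688*t^6 - 72.25248*t^5 - 3.143904*t^4 + 77.823264*t^3 - 38.160528*t^2 - 24.324624*t + 20.570824)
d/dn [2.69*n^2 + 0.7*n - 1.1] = 5.38*n + 0.7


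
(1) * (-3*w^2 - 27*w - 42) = -3*w^2 - 27*w - 42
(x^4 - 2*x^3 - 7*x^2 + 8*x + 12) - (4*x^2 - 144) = x^4 - 2*x^3 - 11*x^2 + 8*x + 156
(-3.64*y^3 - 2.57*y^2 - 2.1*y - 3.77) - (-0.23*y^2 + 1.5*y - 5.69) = -3.64*y^3 - 2.34*y^2 - 3.6*y + 1.92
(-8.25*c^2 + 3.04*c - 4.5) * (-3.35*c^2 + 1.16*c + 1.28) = 27.6375*c^4 - 19.754*c^3 + 8.0414*c^2 - 1.3288*c - 5.76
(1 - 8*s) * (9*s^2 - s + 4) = -72*s^3 + 17*s^2 - 33*s + 4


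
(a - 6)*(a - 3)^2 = a^3 - 12*a^2 + 45*a - 54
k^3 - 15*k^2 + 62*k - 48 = (k - 8)*(k - 6)*(k - 1)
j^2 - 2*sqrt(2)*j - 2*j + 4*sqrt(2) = (j - 2)*(j - 2*sqrt(2))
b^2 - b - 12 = (b - 4)*(b + 3)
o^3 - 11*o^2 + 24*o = o*(o - 8)*(o - 3)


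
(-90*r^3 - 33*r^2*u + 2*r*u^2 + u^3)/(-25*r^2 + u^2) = (18*r^2 + 3*r*u - u^2)/(5*r - u)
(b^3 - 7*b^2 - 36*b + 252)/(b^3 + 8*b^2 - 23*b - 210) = (b^2 - 13*b + 42)/(b^2 + 2*b - 35)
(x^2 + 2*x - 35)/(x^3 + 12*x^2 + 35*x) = (x - 5)/(x*(x + 5))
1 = 1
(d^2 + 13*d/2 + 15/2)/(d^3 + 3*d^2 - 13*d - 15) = (d + 3/2)/(d^2 - 2*d - 3)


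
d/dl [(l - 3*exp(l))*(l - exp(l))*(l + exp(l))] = -3*l^2*exp(l) + 3*l^2 - 2*l*exp(2*l) - 6*l*exp(l) + 9*exp(3*l) - exp(2*l)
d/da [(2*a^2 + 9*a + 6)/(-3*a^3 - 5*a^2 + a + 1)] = (6*a^4 + 54*a^3 + 101*a^2 + 64*a + 3)/(9*a^6 + 30*a^5 + 19*a^4 - 16*a^3 - 9*a^2 + 2*a + 1)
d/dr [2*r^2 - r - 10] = 4*r - 1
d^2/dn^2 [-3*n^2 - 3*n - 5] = -6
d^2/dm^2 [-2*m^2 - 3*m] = -4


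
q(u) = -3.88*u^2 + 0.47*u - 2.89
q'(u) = 0.47 - 7.76*u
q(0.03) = -2.88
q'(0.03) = 0.24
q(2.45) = -25.03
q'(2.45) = -18.54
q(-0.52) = -4.18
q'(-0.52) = 4.51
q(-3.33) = -47.48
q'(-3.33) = 26.31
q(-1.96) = -18.72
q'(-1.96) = 15.68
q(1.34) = -9.23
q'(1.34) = -9.93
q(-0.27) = -3.30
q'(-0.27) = 2.57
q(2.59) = -27.70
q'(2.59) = -19.63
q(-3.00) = -39.22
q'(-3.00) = 23.75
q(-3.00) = -39.22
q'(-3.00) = 23.75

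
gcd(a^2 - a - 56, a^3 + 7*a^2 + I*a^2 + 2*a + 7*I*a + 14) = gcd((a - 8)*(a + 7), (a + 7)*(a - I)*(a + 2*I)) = a + 7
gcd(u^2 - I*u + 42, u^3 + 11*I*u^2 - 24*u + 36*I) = u + 6*I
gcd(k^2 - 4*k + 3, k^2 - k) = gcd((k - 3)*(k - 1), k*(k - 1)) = k - 1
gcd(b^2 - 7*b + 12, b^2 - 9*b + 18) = b - 3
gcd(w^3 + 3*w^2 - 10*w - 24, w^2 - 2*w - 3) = w - 3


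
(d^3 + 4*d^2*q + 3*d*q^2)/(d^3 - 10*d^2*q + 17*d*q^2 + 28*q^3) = d*(d + 3*q)/(d^2 - 11*d*q + 28*q^2)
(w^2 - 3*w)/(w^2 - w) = (w - 3)/(w - 1)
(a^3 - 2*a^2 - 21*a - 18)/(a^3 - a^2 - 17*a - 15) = (a - 6)/(a - 5)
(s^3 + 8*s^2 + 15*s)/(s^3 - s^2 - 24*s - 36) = s*(s + 5)/(s^2 - 4*s - 12)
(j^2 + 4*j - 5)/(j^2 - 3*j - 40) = (j - 1)/(j - 8)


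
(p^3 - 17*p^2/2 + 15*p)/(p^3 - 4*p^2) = (p^2 - 17*p/2 + 15)/(p*(p - 4))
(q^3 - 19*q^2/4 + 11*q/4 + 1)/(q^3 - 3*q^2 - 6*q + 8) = (q + 1/4)/(q + 2)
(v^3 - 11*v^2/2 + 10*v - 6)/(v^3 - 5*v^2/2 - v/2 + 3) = (v - 2)/(v + 1)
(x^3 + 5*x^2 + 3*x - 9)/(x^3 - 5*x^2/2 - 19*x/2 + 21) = 2*(x^2 + 2*x - 3)/(2*x^2 - 11*x + 14)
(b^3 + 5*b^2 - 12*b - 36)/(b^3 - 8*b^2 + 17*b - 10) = (b^3 + 5*b^2 - 12*b - 36)/(b^3 - 8*b^2 + 17*b - 10)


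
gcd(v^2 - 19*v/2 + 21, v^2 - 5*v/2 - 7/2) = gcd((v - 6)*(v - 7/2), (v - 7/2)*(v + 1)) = v - 7/2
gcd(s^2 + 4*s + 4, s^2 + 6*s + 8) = s + 2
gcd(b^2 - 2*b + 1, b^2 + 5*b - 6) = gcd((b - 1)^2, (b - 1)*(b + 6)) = b - 1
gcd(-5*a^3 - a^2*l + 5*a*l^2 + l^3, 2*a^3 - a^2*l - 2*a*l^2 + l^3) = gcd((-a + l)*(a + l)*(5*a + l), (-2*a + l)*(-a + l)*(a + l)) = a^2 - l^2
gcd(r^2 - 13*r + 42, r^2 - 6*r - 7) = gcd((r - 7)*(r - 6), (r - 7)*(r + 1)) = r - 7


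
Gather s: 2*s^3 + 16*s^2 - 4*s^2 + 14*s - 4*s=2*s^3 + 12*s^2 + 10*s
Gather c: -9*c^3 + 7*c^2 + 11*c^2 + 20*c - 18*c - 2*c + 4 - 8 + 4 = -9*c^3 + 18*c^2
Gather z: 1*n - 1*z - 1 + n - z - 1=2*n - 2*z - 2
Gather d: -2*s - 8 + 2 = -2*s - 6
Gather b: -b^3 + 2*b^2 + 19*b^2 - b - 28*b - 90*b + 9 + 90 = -b^3 + 21*b^2 - 119*b + 99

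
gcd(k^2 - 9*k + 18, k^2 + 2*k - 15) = k - 3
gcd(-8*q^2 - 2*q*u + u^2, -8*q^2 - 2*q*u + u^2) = 8*q^2 + 2*q*u - u^2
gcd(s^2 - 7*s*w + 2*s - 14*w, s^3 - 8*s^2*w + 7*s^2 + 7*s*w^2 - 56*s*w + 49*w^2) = s - 7*w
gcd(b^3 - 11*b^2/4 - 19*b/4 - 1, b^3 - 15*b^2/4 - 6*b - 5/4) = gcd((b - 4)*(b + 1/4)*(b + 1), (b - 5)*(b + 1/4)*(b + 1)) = b^2 + 5*b/4 + 1/4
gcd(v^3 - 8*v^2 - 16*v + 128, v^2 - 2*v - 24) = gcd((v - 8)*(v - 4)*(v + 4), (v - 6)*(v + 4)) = v + 4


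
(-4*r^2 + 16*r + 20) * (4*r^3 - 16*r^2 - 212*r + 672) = -16*r^5 + 128*r^4 + 672*r^3 - 6400*r^2 + 6512*r + 13440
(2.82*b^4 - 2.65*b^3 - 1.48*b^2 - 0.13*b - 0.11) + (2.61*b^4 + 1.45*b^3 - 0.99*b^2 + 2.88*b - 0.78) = 5.43*b^4 - 1.2*b^3 - 2.47*b^2 + 2.75*b - 0.89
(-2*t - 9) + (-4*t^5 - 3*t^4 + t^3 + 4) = -4*t^5 - 3*t^4 + t^3 - 2*t - 5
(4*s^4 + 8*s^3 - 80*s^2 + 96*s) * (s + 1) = 4*s^5 + 12*s^4 - 72*s^3 + 16*s^2 + 96*s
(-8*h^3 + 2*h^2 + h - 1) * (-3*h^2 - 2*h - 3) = 24*h^5 + 10*h^4 + 17*h^3 - 5*h^2 - h + 3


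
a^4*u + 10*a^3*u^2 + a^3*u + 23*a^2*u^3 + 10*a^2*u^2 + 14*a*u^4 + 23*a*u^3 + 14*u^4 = (a + u)*(a + 2*u)*(a + 7*u)*(a*u + u)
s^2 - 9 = (s - 3)*(s + 3)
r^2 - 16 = (r - 4)*(r + 4)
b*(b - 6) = b^2 - 6*b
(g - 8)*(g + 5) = g^2 - 3*g - 40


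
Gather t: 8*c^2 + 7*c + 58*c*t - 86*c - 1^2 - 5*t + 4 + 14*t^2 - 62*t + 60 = 8*c^2 - 79*c + 14*t^2 + t*(58*c - 67) + 63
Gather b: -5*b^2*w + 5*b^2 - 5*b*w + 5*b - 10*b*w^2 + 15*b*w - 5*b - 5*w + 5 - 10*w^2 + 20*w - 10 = b^2*(5 - 5*w) + b*(-10*w^2 + 10*w) - 10*w^2 + 15*w - 5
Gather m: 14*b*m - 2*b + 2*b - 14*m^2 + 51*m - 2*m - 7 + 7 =-14*m^2 + m*(14*b + 49)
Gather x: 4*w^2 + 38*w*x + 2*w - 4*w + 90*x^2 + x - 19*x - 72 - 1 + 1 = 4*w^2 - 2*w + 90*x^2 + x*(38*w - 18) - 72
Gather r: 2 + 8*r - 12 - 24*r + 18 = 8 - 16*r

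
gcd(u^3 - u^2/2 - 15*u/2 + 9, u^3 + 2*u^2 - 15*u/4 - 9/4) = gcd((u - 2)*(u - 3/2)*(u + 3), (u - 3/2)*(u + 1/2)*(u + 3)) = u^2 + 3*u/2 - 9/2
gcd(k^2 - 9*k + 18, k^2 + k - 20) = 1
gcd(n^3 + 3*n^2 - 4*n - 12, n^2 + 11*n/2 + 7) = n + 2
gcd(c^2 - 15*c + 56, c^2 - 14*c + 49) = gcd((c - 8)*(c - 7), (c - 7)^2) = c - 7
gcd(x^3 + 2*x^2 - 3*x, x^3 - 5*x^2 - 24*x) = x^2 + 3*x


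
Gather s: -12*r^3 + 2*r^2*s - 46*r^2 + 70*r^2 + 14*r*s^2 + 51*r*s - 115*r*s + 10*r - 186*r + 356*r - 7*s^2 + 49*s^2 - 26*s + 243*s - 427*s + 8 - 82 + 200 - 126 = -12*r^3 + 24*r^2 + 180*r + s^2*(14*r + 42) + s*(2*r^2 - 64*r - 210)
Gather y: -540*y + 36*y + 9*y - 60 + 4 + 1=-495*y - 55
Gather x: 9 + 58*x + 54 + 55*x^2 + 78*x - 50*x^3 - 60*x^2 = -50*x^3 - 5*x^2 + 136*x + 63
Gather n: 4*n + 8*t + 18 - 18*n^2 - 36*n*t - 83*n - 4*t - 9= -18*n^2 + n*(-36*t - 79) + 4*t + 9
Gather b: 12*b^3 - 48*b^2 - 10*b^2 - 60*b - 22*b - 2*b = 12*b^3 - 58*b^2 - 84*b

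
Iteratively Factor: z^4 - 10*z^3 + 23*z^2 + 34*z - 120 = (z - 4)*(z^3 - 6*z^2 - z + 30) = (z - 5)*(z - 4)*(z^2 - z - 6) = (z - 5)*(z - 4)*(z - 3)*(z + 2)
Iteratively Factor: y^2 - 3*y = (y)*(y - 3)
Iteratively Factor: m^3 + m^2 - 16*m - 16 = (m + 1)*(m^2 - 16) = (m + 1)*(m + 4)*(m - 4)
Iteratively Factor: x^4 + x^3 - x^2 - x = (x - 1)*(x^3 + 2*x^2 + x) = (x - 1)*(x + 1)*(x^2 + x) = x*(x - 1)*(x + 1)*(x + 1)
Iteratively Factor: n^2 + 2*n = (n)*(n + 2)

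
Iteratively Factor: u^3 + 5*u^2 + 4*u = (u)*(u^2 + 5*u + 4) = u*(u + 4)*(u + 1)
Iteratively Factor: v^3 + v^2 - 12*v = (v)*(v^2 + v - 12) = v*(v + 4)*(v - 3)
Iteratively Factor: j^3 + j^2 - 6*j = (j + 3)*(j^2 - 2*j) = j*(j + 3)*(j - 2)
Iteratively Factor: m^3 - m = (m - 1)*(m^2 + m) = m*(m - 1)*(m + 1)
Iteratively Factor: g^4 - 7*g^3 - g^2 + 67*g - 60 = (g - 4)*(g^3 - 3*g^2 - 13*g + 15) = (g - 5)*(g - 4)*(g^2 + 2*g - 3) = (g - 5)*(g - 4)*(g + 3)*(g - 1)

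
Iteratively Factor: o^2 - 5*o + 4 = (o - 1)*(o - 4)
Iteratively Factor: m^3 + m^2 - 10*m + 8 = (m - 1)*(m^2 + 2*m - 8) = (m - 1)*(m + 4)*(m - 2)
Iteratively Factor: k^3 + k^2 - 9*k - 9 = (k + 3)*(k^2 - 2*k - 3) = (k - 3)*(k + 3)*(k + 1)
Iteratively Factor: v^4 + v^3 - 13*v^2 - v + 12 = (v + 1)*(v^3 - 13*v + 12) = (v + 1)*(v + 4)*(v^2 - 4*v + 3) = (v - 3)*(v + 1)*(v + 4)*(v - 1)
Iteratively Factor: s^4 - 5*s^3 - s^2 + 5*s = (s - 5)*(s^3 - s) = (s - 5)*(s + 1)*(s^2 - s) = (s - 5)*(s - 1)*(s + 1)*(s)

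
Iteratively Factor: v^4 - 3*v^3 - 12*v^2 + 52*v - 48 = (v - 3)*(v^3 - 12*v + 16) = (v - 3)*(v - 2)*(v^2 + 2*v - 8) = (v - 3)*(v - 2)^2*(v + 4)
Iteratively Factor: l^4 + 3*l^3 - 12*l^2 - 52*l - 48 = (l + 2)*(l^3 + l^2 - 14*l - 24) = (l - 4)*(l + 2)*(l^2 + 5*l + 6) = (l - 4)*(l + 2)^2*(l + 3)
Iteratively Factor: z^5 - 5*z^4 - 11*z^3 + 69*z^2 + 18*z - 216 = (z - 4)*(z^4 - z^3 - 15*z^2 + 9*z + 54) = (z - 4)*(z - 3)*(z^3 + 2*z^2 - 9*z - 18) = (z - 4)*(z - 3)*(z + 3)*(z^2 - z - 6) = (z - 4)*(z - 3)*(z + 2)*(z + 3)*(z - 3)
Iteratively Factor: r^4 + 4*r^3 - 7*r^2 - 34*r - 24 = (r + 4)*(r^3 - 7*r - 6) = (r - 3)*(r + 4)*(r^2 + 3*r + 2) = (r - 3)*(r + 2)*(r + 4)*(r + 1)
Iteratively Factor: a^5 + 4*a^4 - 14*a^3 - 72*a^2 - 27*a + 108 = (a - 4)*(a^4 + 8*a^3 + 18*a^2 - 27) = (a - 4)*(a + 3)*(a^3 + 5*a^2 + 3*a - 9) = (a - 4)*(a - 1)*(a + 3)*(a^2 + 6*a + 9) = (a - 4)*(a - 1)*(a + 3)^2*(a + 3)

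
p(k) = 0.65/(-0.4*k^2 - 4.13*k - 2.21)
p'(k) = 0.65*(0.8*k + 4.13)/(-0.4*k^2 - 4.13*k - 2.21)^2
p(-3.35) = 0.09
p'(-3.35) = 0.02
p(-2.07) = 0.14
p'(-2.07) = 0.08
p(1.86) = -0.06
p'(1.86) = 0.03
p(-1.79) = 0.17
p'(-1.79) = 0.12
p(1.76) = -0.06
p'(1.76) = 0.03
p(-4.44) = 0.08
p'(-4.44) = 0.01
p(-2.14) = 0.14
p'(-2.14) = 0.07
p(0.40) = -0.17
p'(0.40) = 0.19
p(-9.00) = 0.25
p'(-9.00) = -0.30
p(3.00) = -0.04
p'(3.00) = 0.01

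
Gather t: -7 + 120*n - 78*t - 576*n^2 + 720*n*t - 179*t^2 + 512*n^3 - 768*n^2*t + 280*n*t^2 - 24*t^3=512*n^3 - 576*n^2 + 120*n - 24*t^3 + t^2*(280*n - 179) + t*(-768*n^2 + 720*n - 78) - 7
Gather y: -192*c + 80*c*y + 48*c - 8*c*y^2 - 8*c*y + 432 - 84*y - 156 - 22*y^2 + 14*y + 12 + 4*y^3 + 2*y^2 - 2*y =-144*c + 4*y^3 + y^2*(-8*c - 20) + y*(72*c - 72) + 288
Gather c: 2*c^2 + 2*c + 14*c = 2*c^2 + 16*c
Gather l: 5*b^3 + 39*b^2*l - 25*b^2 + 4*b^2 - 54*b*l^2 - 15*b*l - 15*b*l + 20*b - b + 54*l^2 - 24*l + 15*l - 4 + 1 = 5*b^3 - 21*b^2 + 19*b + l^2*(54 - 54*b) + l*(39*b^2 - 30*b - 9) - 3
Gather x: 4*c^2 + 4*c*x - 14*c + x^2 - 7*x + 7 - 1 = 4*c^2 - 14*c + x^2 + x*(4*c - 7) + 6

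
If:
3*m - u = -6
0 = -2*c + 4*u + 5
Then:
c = 2*u + 5/2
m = u/3 - 2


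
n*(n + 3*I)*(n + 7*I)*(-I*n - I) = -I*n^4 + 10*n^3 - I*n^3 + 10*n^2 + 21*I*n^2 + 21*I*n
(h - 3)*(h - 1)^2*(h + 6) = h^4 + h^3 - 23*h^2 + 39*h - 18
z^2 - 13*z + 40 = (z - 8)*(z - 5)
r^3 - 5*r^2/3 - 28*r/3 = r*(r - 4)*(r + 7/3)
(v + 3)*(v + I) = v^2 + 3*v + I*v + 3*I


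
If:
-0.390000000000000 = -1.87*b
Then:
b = 0.21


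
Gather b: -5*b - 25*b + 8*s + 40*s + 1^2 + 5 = -30*b + 48*s + 6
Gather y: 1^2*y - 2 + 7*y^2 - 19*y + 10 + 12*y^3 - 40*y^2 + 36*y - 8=12*y^3 - 33*y^2 + 18*y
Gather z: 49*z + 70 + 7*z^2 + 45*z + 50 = 7*z^2 + 94*z + 120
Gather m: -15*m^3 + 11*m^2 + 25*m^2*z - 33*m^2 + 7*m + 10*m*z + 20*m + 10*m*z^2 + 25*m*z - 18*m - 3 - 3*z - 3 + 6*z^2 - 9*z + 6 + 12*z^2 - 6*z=-15*m^3 + m^2*(25*z - 22) + m*(10*z^2 + 35*z + 9) + 18*z^2 - 18*z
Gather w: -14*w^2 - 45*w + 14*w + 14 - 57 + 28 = -14*w^2 - 31*w - 15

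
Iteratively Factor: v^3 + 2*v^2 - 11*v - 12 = (v + 4)*(v^2 - 2*v - 3) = (v + 1)*(v + 4)*(v - 3)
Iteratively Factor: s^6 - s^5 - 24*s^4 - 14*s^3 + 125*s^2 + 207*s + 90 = (s - 5)*(s^5 + 4*s^4 - 4*s^3 - 34*s^2 - 45*s - 18) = (s - 5)*(s + 1)*(s^4 + 3*s^3 - 7*s^2 - 27*s - 18) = (s - 5)*(s - 3)*(s + 1)*(s^3 + 6*s^2 + 11*s + 6) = (s - 5)*(s - 3)*(s + 1)*(s + 3)*(s^2 + 3*s + 2) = (s - 5)*(s - 3)*(s + 1)^2*(s + 3)*(s + 2)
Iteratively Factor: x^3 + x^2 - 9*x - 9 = (x + 3)*(x^2 - 2*x - 3) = (x + 1)*(x + 3)*(x - 3)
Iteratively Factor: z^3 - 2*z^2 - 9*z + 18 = (z + 3)*(z^2 - 5*z + 6) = (z - 3)*(z + 3)*(z - 2)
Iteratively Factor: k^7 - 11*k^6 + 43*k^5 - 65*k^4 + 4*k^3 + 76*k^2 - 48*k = (k + 1)*(k^6 - 12*k^5 + 55*k^4 - 120*k^3 + 124*k^2 - 48*k) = (k - 1)*(k + 1)*(k^5 - 11*k^4 + 44*k^3 - 76*k^2 + 48*k) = (k - 3)*(k - 1)*(k + 1)*(k^4 - 8*k^3 + 20*k^2 - 16*k) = (k - 3)*(k - 2)*(k - 1)*(k + 1)*(k^3 - 6*k^2 + 8*k) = (k - 3)*(k - 2)^2*(k - 1)*(k + 1)*(k^2 - 4*k) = k*(k - 3)*(k - 2)^2*(k - 1)*(k + 1)*(k - 4)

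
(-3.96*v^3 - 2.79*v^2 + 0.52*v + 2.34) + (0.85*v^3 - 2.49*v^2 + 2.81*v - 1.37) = -3.11*v^3 - 5.28*v^2 + 3.33*v + 0.97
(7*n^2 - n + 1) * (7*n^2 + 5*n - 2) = 49*n^4 + 28*n^3 - 12*n^2 + 7*n - 2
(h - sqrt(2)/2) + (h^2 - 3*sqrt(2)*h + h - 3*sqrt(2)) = h^2 - 3*sqrt(2)*h + 2*h - 7*sqrt(2)/2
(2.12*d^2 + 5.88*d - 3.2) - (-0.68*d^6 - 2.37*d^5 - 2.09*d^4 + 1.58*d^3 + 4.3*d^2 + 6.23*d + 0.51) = 0.68*d^6 + 2.37*d^5 + 2.09*d^4 - 1.58*d^3 - 2.18*d^2 - 0.350000000000001*d - 3.71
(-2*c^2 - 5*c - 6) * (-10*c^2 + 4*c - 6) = 20*c^4 + 42*c^3 + 52*c^2 + 6*c + 36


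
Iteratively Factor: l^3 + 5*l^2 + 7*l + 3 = (l + 3)*(l^2 + 2*l + 1) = (l + 1)*(l + 3)*(l + 1)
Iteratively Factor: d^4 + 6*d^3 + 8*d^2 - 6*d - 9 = (d + 3)*(d^3 + 3*d^2 - d - 3) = (d - 1)*(d + 3)*(d^2 + 4*d + 3) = (d - 1)*(d + 3)^2*(d + 1)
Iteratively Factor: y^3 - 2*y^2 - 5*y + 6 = (y + 2)*(y^2 - 4*y + 3) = (y - 3)*(y + 2)*(y - 1)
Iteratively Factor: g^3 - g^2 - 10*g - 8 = (g - 4)*(g^2 + 3*g + 2) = (g - 4)*(g + 1)*(g + 2)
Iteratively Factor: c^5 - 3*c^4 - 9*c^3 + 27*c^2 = (c)*(c^4 - 3*c^3 - 9*c^2 + 27*c) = c*(c - 3)*(c^3 - 9*c) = c*(c - 3)^2*(c^2 + 3*c) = c^2*(c - 3)^2*(c + 3)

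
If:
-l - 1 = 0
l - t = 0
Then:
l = -1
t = -1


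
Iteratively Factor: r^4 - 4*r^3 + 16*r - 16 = (r - 2)*(r^3 - 2*r^2 - 4*r + 8) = (r - 2)*(r + 2)*(r^2 - 4*r + 4) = (r - 2)^2*(r + 2)*(r - 2)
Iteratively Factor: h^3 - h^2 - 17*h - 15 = (h + 1)*(h^2 - 2*h - 15) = (h - 5)*(h + 1)*(h + 3)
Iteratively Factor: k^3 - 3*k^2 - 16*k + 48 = (k - 3)*(k^2 - 16) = (k - 4)*(k - 3)*(k + 4)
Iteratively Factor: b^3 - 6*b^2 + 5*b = (b - 5)*(b^2 - b) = (b - 5)*(b - 1)*(b)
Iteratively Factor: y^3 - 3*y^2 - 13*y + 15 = (y - 5)*(y^2 + 2*y - 3) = (y - 5)*(y + 3)*(y - 1)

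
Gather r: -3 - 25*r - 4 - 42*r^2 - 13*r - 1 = -42*r^2 - 38*r - 8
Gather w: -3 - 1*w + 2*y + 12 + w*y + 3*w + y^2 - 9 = w*(y + 2) + y^2 + 2*y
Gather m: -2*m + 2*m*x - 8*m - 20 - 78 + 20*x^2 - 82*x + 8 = m*(2*x - 10) + 20*x^2 - 82*x - 90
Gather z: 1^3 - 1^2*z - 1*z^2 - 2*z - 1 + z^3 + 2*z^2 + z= z^3 + z^2 - 2*z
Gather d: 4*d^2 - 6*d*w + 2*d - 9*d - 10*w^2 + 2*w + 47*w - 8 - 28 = 4*d^2 + d*(-6*w - 7) - 10*w^2 + 49*w - 36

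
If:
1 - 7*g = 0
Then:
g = 1/7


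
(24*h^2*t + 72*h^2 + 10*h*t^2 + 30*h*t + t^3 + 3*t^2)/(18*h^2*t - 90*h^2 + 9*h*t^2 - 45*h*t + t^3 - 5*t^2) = (4*h*t + 12*h + t^2 + 3*t)/(3*h*t - 15*h + t^2 - 5*t)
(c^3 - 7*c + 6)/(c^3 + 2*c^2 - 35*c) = (c^3 - 7*c + 6)/(c*(c^2 + 2*c - 35))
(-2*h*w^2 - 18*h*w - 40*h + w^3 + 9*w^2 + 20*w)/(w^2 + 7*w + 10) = (-2*h*w - 8*h + w^2 + 4*w)/(w + 2)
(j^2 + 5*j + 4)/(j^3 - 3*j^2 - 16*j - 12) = (j + 4)/(j^2 - 4*j - 12)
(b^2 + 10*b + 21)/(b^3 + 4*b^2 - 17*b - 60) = (b + 7)/(b^2 + b - 20)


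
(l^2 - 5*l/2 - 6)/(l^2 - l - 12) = (l + 3/2)/(l + 3)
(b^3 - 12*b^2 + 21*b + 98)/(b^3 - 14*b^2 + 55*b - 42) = (b^2 - 5*b - 14)/(b^2 - 7*b + 6)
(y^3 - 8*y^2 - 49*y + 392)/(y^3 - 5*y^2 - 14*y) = (y^2 - y - 56)/(y*(y + 2))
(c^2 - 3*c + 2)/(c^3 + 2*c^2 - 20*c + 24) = (c - 1)/(c^2 + 4*c - 12)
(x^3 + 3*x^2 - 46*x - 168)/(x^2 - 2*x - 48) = (x^2 - 3*x - 28)/(x - 8)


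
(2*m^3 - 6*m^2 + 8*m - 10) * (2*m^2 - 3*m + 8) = 4*m^5 - 18*m^4 + 50*m^3 - 92*m^2 + 94*m - 80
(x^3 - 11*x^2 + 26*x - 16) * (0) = 0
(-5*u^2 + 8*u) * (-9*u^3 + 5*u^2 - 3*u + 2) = 45*u^5 - 97*u^4 + 55*u^3 - 34*u^2 + 16*u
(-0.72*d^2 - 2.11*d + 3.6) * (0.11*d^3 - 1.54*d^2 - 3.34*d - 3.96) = -0.0792*d^5 + 0.8767*d^4 + 6.0502*d^3 + 4.3546*d^2 - 3.6684*d - 14.256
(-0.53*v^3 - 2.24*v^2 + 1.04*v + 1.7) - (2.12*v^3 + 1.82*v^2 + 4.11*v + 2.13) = -2.65*v^3 - 4.06*v^2 - 3.07*v - 0.43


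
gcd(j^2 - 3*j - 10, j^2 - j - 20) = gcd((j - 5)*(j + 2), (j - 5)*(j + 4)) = j - 5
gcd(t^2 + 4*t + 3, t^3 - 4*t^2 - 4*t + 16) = 1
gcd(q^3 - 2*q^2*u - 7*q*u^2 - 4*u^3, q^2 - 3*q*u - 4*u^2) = q^2 - 3*q*u - 4*u^2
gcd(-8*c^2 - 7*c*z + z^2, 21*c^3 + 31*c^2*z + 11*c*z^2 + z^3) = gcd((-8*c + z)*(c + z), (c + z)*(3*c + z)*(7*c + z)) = c + z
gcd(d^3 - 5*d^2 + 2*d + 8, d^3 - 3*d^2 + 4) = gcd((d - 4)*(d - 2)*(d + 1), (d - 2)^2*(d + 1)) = d^2 - d - 2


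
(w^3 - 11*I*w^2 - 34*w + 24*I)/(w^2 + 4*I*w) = (w^3 - 11*I*w^2 - 34*w + 24*I)/(w*(w + 4*I))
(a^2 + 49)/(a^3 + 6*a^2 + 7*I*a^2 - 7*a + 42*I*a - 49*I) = (a - 7*I)/(a^2 + 6*a - 7)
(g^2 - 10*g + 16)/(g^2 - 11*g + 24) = (g - 2)/(g - 3)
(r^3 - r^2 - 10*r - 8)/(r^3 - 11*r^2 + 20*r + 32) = (r + 2)/(r - 8)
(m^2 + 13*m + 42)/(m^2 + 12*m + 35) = (m + 6)/(m + 5)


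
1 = 1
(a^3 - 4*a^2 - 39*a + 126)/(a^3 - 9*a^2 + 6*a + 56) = (a^2 + 3*a - 18)/(a^2 - 2*a - 8)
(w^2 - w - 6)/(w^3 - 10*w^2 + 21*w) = (w + 2)/(w*(w - 7))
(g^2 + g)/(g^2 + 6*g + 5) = g/(g + 5)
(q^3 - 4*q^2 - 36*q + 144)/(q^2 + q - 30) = (q^2 - 10*q + 24)/(q - 5)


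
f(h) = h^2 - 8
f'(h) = 2*h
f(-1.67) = -5.21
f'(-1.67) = -3.34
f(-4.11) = 8.89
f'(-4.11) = -8.22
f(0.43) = -7.82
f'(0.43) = 0.86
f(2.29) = -2.76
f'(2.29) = 4.58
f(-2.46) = -1.95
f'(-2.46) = -4.92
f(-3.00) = 1.00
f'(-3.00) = -6.00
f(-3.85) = 6.82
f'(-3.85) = -7.70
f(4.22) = 9.81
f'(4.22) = 8.44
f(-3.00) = 1.00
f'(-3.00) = -6.00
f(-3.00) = 1.00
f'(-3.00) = -6.00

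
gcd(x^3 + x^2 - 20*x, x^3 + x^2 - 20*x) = x^3 + x^2 - 20*x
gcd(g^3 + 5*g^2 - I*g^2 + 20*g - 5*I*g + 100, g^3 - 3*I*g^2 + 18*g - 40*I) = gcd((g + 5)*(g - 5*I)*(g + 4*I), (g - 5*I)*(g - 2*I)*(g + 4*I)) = g^2 - I*g + 20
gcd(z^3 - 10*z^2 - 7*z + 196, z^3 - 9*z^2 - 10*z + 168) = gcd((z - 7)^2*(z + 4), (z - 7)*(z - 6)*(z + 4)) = z^2 - 3*z - 28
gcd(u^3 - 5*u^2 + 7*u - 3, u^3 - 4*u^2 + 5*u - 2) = u^2 - 2*u + 1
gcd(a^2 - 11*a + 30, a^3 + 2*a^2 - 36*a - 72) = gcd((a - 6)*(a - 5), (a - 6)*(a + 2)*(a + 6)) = a - 6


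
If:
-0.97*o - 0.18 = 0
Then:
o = -0.19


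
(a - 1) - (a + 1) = -2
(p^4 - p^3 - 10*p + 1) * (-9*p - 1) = -9*p^5 + 8*p^4 + p^3 + 90*p^2 + p - 1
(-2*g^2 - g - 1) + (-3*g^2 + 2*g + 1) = -5*g^2 + g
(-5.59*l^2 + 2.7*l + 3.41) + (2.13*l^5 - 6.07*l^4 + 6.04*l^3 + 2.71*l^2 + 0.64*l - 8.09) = 2.13*l^5 - 6.07*l^4 + 6.04*l^3 - 2.88*l^2 + 3.34*l - 4.68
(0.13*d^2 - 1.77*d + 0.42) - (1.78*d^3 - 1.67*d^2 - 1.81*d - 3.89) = -1.78*d^3 + 1.8*d^2 + 0.04*d + 4.31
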